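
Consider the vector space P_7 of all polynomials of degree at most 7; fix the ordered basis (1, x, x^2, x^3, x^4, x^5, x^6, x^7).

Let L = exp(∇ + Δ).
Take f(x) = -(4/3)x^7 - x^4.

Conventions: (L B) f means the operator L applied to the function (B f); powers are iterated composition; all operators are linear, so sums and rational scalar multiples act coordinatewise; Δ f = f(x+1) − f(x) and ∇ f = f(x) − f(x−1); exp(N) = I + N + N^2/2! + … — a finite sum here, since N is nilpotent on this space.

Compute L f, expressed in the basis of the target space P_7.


the image equals g(x) = -(4/3)x^7 - (56/3)x^6 - 112x^5 - (1403/3)x^4 - (4504/3)x^3 - 3216x^2 - (12664/3)x - 8008/3

order-1 term: -(56/3)x^6 - (280/3)x^4 - 8x^3 - 56x^2 - 8x - 8/3
order-2 term: -112x^5 - (2240/3)x^3 - 24x^2 - (1792/3)x - 16
order-3 term: -(1120/3)x^4 - 2240x^2 - 32x - 2912/3
order-4 term: -(2240/3)x^3 - (8960/3)x - 16
order-5 term: -896x^2 - 4480/3
order-6 term: -(1792/3)x
order-7 term: -512/3
the series for exp(∇ + Δ) f terminates at order 7
exp(∇ + Δ) f = -(4/3)x^7 - (56/3)x^6 - 112x^5 - (1403/3)x^4 - (4504/3)x^3 - 3216x^2 - (12664/3)x - 8008/3


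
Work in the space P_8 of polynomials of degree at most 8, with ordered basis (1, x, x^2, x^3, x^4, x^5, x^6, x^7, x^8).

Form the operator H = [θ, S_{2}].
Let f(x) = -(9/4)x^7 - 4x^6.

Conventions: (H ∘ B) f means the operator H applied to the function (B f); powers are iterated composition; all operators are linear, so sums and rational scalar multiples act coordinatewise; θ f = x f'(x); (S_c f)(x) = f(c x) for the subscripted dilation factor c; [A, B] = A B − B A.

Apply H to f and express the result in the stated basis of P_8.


g(x) = 0

S_{2} f = -288x^7 - 256x^6
θ S_{2} f = -2016x^7 - 1536x^6
θ f = -(63/4)x^7 - 24x^6
S_{2} θ f = -2016x^7 - 1536x^6
[θ, S_{2}] f = 0


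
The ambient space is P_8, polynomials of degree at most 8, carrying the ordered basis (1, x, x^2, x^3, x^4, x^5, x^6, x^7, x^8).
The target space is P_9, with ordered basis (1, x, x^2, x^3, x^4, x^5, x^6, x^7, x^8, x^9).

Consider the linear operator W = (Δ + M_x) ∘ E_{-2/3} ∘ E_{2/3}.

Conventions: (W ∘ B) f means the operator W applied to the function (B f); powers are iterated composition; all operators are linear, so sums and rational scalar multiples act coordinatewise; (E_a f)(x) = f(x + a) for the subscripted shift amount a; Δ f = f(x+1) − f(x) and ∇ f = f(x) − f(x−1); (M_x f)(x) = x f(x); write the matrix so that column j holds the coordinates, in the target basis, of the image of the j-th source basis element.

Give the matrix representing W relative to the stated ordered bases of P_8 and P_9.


image of 1: x
image of x: x^2 + 1
image of x^2: x^3 + 2x + 1
image of x^3: x^4 + 3x^2 + 3x + 1
image of x^4: x^5 + 4x^3 + 6x^2 + 4x + 1
image of x^5: x^6 + 5x^4 + 10x^3 + 10x^2 + 5x + 1
image of x^6: x^7 + 6x^5 + 15x^4 + 20x^3 + 15x^2 + 6x + 1
image of x^7: x^8 + 7x^6 + 21x^5 + 35x^4 + 35x^3 + 21x^2 + 7x + 1
image of x^8: x^9 + 8x^7 + 28x^6 + 56x^5 + 70x^4 + 56x^3 + 28x^2 + 8x + 1
each image's coordinates form column j of the matrix

the matrix is [[0, 1, 1, 1, 1, 1, 1, 1, 1]; [1, 0, 2, 3, 4, 5, 6, 7, 8]; [0, 1, 0, 3, 6, 10, 15, 21, 28]; [0, 0, 1, 0, 4, 10, 20, 35, 56]; [0, 0, 0, 1, 0, 5, 15, 35, 70]; [0, 0, 0, 0, 1, 0, 6, 21, 56]; [0, 0, 0, 0, 0, 1, 0, 7, 28]; [0, 0, 0, 0, 0, 0, 1, 0, 8]; [0, 0, 0, 0, 0, 0, 0, 1, 0]; [0, 0, 0, 0, 0, 0, 0, 0, 1]] (rows listed top to bottom)


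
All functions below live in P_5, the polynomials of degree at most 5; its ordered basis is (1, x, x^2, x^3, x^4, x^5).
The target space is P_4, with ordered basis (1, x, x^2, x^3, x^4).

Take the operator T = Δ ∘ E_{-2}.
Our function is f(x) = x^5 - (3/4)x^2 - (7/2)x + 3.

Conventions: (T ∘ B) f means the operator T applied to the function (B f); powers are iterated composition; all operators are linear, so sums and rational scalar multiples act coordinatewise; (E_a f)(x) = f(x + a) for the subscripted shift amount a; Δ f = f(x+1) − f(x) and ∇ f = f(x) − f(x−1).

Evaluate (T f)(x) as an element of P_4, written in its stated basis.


the result is g(x) = 5x^4 - 30x^3 + 70x^2 - (153/2)x + 119/4

E_{-2} f = x^5 - 10x^4 + 40x^3 - (323/4)x^2 + (159/2)x - 25
Δ E_{-2} f = 5x^4 - 30x^3 + 70x^2 - (153/2)x + 119/4


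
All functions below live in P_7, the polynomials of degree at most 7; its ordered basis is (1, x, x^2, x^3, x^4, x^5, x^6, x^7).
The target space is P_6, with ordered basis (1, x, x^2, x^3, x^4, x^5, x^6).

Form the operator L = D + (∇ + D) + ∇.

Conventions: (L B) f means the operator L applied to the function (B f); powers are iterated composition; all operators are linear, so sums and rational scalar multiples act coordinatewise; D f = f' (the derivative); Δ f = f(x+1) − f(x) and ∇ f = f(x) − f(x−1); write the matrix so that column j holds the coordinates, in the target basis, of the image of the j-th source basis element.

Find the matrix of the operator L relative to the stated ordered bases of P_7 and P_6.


the matrix is [[0, 4, -2, 2, -2, 2, -2, 2]; [0, 0, 8, -6, 8, -10, 12, -14]; [0, 0, 0, 12, -12, 20, -30, 42]; [0, 0, 0, 0, 16, -20, 40, -70]; [0, 0, 0, 0, 0, 20, -30, 70]; [0, 0, 0, 0, 0, 0, 24, -42]; [0, 0, 0, 0, 0, 0, 0, 28]] (rows listed top to bottom)

image of 1: 0
image of x: 4
image of x^2: 8x - 2
image of x^3: 12x^2 - 6x + 2
image of x^4: 16x^3 - 12x^2 + 8x - 2
image of x^5: 20x^4 - 20x^3 + 20x^2 - 10x + 2
image of x^6: 24x^5 - 30x^4 + 40x^3 - 30x^2 + 12x - 2
image of x^7: 28x^6 - 42x^5 + 70x^4 - 70x^3 + 42x^2 - 14x + 2
each image's coordinates form column j of the matrix


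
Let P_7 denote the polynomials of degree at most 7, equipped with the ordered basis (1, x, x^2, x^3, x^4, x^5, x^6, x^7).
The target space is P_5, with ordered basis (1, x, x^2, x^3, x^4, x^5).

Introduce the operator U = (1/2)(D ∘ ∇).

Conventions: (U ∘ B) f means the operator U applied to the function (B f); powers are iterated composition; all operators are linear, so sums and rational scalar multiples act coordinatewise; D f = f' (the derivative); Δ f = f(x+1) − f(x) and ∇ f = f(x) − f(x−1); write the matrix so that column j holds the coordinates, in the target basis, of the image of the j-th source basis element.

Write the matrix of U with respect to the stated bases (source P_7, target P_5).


the matrix is [[0, 0, 1, -3/2, 2, -5/2, 3, -7/2]; [0, 0, 0, 3, -6, 10, -15, 21]; [0, 0, 0, 0, 6, -15, 30, -105/2]; [0, 0, 0, 0, 0, 10, -30, 70]; [0, 0, 0, 0, 0, 0, 15, -105/2]; [0, 0, 0, 0, 0, 0, 0, 21]] (rows listed top to bottom)

image of 1: 0
image of x: 0
image of x^2: 1
image of x^3: 3x - 3/2
image of x^4: 6x^2 - 6x + 2
image of x^5: 10x^3 - 15x^2 + 10x - 5/2
image of x^6: 15x^4 - 30x^3 + 30x^2 - 15x + 3
image of x^7: 21x^5 - (105/2)x^4 + 70x^3 - (105/2)x^2 + 21x - 7/2
each image's coordinates form column j of the matrix


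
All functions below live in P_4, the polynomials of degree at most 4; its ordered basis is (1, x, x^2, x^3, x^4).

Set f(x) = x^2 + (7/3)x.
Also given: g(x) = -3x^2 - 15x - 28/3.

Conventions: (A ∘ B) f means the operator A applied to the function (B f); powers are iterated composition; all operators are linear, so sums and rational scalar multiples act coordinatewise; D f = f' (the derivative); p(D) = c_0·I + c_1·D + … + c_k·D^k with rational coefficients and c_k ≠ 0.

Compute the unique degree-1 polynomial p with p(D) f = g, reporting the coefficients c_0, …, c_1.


p(D) = -3·I − 4·D, i.e. c_0 = -3, c_1 = -4

D^0 f = x^2 + (7/3)x
D^1 f = 2x + 7/3
matching coefficients of g against c_0 f + c_1 Df + … from the top degree down determines the c_i
solution: c_0 = -3, c_1 = -4


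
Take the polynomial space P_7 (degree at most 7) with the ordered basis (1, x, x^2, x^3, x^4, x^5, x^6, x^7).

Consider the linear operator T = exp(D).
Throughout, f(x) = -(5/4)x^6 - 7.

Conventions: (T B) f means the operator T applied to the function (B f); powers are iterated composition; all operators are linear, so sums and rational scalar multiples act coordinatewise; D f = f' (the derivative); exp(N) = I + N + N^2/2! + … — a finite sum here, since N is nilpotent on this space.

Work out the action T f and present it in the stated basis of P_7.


the image equals g(x) = -(5/4)x^6 - (15/2)x^5 - (75/4)x^4 - 25x^3 - (75/4)x^2 - (15/2)x - 33/4

order-1 term: -(15/2)x^5
order-2 term: -(75/4)x^4
order-3 term: -25x^3
order-4 term: -(75/4)x^2
order-5 term: -(15/2)x
order-6 term: -5/4
the series for exp(D) f terminates at order 6
exp(D) f = -(5/4)x^6 - (15/2)x^5 - (75/4)x^4 - 25x^3 - (75/4)x^2 - (15/2)x - 33/4


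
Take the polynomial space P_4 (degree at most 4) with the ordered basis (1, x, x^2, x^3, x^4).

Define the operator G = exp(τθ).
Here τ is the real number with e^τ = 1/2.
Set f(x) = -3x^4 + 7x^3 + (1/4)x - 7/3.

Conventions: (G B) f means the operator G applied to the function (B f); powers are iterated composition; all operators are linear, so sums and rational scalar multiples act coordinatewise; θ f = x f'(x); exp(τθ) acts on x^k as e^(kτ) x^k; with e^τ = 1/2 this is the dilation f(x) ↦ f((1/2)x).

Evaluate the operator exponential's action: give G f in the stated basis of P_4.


the result is g(x) = -(3/16)x^4 + (7/8)x^3 + (1/8)x - 7/3

exp(τθ) x^k = e^(kτ) x^k; with e^τ = 1/2 this sends x^k to (1/2)^k x^k
x ↦ 1/2 x
x^3 ↦ 1/8 x^3
x^4 ↦ 1/16 x^4
applying this coordinatewise to f: exp(τθ) f = -(3/16)x^4 + (7/8)x^3 + (1/8)x - 7/3


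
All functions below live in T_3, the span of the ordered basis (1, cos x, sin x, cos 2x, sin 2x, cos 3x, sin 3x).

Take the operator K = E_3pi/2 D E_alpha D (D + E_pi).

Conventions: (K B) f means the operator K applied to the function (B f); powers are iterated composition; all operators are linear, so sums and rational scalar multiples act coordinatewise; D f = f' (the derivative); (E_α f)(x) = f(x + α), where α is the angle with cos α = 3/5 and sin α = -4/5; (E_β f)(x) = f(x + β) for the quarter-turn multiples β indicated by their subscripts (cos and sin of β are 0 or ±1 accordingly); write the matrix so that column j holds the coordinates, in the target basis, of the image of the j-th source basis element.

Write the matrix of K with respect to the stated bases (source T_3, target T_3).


image of 1: 0
image of cos x: -(7/5)cos x - (1/5)sin x
image of sin x: (1/5)cos x - (7/5)sin x
image of cos 2x: (164/25)cos 2x + (152/25)sin 2x
image of sin 2x: -(152/25)cos 2x + (164/25)sin 2x
image of cos 3x: -(2763/125)cos 3x + (2241/125)sin 3x
image of sin 3x: -(2241/125)cos 3x - (2763/125)sin 3x
each image's coordinates form column j of the matrix

the matrix is [[0, 0, 0, 0, 0, 0, 0]; [0, -7/5, 1/5, 0, 0, 0, 0]; [0, -1/5, -7/5, 0, 0, 0, 0]; [0, 0, 0, 164/25, -152/25, 0, 0]; [0, 0, 0, 152/25, 164/25, 0, 0]; [0, 0, 0, 0, 0, -2763/125, -2241/125]; [0, 0, 0, 0, 0, 2241/125, -2763/125]] (rows listed top to bottom)


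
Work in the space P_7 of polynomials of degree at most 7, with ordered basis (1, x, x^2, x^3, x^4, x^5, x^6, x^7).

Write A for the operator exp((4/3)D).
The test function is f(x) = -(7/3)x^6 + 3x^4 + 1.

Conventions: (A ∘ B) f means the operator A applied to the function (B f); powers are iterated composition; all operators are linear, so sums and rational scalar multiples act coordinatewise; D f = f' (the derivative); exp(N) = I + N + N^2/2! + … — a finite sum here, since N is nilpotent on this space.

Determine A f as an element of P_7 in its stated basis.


order-1 term: -(56/3)x^5 + 16x^3
order-2 term: -(560/9)x^4 + 32x^2
order-3 term: -(8960/81)x^3 + (256/9)x
order-4 term: -(8960/81)x^2 + 256/27
order-5 term: -(14336/243)x
order-6 term: -28672/2187
the series for exp((4/3)D) f terminates at order 6
exp((4/3)D) f = -(7/3)x^6 - (56/3)x^5 - (533/9)x^4 - (7664/81)x^3 - (6368/81)x^2 - (7424/243)x - 5749/2187

the image equals g(x) = -(7/3)x^6 - (56/3)x^5 - (533/9)x^4 - (7664/81)x^3 - (6368/81)x^2 - (7424/243)x - 5749/2187


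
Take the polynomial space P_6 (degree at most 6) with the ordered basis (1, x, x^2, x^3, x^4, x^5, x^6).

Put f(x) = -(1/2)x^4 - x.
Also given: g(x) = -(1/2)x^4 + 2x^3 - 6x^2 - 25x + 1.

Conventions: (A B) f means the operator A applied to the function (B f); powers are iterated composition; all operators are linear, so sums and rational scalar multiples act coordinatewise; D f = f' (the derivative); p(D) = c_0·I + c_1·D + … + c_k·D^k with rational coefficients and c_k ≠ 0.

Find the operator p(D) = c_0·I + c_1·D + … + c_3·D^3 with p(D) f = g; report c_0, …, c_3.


p(D) = I − D + D^2 + 2·D^3, i.e. c_0 = 1, c_1 = -1, c_2 = 1, c_3 = 2

D^0 f = -(1/2)x^4 - x
D^1 f = -2x^3 - 1
D^2 f = -6x^2
D^3 f = -12x
matching coefficients of g against c_0 f + c_1 Df + … from the top degree down determines the c_i
solution: c_0 = 1, c_1 = -1, c_2 = 1, c_3 = 2


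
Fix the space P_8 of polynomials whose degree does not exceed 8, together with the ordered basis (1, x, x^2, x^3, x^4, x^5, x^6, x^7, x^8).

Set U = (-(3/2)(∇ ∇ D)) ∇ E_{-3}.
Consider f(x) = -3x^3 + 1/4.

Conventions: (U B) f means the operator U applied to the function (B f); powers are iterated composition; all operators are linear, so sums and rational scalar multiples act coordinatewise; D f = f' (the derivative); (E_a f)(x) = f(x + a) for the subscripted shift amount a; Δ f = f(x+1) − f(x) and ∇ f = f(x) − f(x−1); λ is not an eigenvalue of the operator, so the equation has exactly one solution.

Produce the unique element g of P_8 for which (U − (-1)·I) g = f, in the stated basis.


write g with unknown coordinates in the stated basis and equate coefficients in (U − (-1)·I) g = f
solving from the highest basis element down gives g = -3x^3 + 1/4
check: U g = 0
so U g − (-1)·g = -3x^3 + 1/4 = f ✓

g(x) = -3x^3 + 1/4


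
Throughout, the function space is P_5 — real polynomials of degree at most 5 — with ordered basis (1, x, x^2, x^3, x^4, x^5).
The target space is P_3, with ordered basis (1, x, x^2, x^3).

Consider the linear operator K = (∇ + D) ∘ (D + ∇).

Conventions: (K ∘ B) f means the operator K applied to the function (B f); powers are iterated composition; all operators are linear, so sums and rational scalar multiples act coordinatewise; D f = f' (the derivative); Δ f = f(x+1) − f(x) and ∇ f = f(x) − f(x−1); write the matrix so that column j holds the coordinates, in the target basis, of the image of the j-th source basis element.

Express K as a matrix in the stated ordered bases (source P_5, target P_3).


the matrix is [[0, 0, 8, -12, 22, -40]; [0, 0, 0, 24, -48, 110]; [0, 0, 0, 0, 48, -120]; [0, 0, 0, 0, 0, 80]] (rows listed top to bottom)

image of 1: 0
image of x: 0
image of x^2: 8
image of x^3: 24x - 12
image of x^4: 48x^2 - 48x + 22
image of x^5: 80x^3 - 120x^2 + 110x - 40
each image's coordinates form column j of the matrix


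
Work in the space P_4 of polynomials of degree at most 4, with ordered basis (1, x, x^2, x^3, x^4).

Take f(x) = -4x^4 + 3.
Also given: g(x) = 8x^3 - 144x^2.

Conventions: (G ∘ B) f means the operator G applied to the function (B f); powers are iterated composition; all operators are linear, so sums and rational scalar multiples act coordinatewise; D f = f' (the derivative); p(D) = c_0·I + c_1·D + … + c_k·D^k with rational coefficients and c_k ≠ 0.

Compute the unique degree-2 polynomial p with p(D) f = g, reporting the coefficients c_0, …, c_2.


c_0 = 0, c_1 = -1/2, c_2 = 3

D^0 f = -4x^4 + 3
D^1 f = -16x^3
D^2 f = -48x^2
matching coefficients of g against c_0 f + c_1 Df + … from the top degree down determines the c_i
solution: c_0 = 0, c_1 = -1/2, c_2 = 3


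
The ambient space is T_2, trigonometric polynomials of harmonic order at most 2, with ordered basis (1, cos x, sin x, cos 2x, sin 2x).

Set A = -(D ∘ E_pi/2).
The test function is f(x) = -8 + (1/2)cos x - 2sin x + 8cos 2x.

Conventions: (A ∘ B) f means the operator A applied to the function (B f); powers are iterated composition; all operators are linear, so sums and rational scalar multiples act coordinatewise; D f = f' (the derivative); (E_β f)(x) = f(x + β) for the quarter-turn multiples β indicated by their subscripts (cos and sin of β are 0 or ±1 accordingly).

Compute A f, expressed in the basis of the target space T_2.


g(x) = (1/2)cos x - 2sin x - 16sin 2x

E_pi/2 f = -8 - 2cos x - (1/2)sin x - 8cos 2x
D E_pi/2 f = -(1/2)cos x + 2sin x + 16sin 2x
(-(D ∘ E_pi/2)) f = (1/2)cos x - 2sin x - 16sin 2x


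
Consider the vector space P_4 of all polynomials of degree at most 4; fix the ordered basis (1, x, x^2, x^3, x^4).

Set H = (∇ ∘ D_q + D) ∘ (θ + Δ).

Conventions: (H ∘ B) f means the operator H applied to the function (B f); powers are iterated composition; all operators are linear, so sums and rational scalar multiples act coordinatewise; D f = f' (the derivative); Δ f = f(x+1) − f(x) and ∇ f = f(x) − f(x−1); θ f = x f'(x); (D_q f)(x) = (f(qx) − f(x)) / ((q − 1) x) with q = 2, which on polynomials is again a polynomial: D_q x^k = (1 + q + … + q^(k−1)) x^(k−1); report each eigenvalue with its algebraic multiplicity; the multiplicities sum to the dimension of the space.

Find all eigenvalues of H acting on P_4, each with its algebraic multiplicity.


λ = 0 (multiplicity 5)

image of 1: 0
image of x: 1
image of x^2: 4x + 8
image of x^3: 9x^2 + 48x - 9
image of x^4: 16x^3 + 192x^2 - 112x + 54
the matrix is upper triangular; its diagonal is (0, 0, 0, 0, 0)
for a triangular matrix the eigenvalues are the diagonal entries, with algebraic multiplicity their repetition count


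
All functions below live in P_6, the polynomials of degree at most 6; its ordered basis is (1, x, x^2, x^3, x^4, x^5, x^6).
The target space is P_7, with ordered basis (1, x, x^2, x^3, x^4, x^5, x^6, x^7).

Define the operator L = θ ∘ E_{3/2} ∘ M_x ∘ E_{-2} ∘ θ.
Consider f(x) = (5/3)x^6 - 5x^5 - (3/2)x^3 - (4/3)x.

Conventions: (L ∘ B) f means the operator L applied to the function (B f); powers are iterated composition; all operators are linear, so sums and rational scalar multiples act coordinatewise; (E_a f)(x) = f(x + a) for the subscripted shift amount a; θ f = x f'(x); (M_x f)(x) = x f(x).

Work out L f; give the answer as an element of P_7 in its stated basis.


θ f = 10x^6 - 25x^5 - (9/2)x^3 - (4/3)x
E_{-2} θ f = 10x^6 - 145x^5 + 850x^4 - (5209/2)x^3 + 4427x^2 - (11926/3)x + 4436/3
M_x E_{-2} θ f = 10x^7 - 145x^6 + 850x^5 - (5209/2)x^4 + 4427x^3 - (11926/3)x^2 + (4436/3)x
E_{3/2} M_x E_{-2} θ f = 10x^7 - 40x^6 + (35/2)x^5 + 58x^4 - (725/8)x^3 + (170/3)x^2 - (1865/96)x + 13/4
θ (E_{3/2} ∘ M_x ∘ E_{-2}) θ f = 70x^7 - 240x^6 + (175/2)x^5 + 232x^4 - (2175/8)x^3 + (340/3)x^2 - (1865/96)x

g(x) = 70x^7 - 240x^6 + (175/2)x^5 + 232x^4 - (2175/8)x^3 + (340/3)x^2 - (1865/96)x


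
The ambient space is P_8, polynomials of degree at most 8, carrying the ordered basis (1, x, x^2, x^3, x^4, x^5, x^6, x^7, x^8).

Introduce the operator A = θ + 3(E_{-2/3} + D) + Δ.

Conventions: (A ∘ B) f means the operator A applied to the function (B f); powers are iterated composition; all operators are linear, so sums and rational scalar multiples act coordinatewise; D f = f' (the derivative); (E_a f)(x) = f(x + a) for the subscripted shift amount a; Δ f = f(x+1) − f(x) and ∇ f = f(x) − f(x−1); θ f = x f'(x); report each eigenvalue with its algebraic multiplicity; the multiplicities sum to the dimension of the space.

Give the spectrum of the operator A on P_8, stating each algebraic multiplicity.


image of 1: 3
image of x: 4x + 2
image of x^2: 5x^2 + 4x + 7/3
image of x^3: 6x^3 + 6x^2 + 7x + 1/9
image of x^4: 7x^4 + 8x^3 + 14x^2 + (4/9)x + 43/27
image of x^5: 8x^5 + 10x^4 + (70/3)x^3 + (10/9)x^2 + (215/27)x + 49/81
image of x^6: 9x^6 + 12x^5 + 35x^4 + (20/9)x^3 + (215/9)x^2 + (98/27)x + 307/243
image of x^7: 10x^7 + 14x^6 + 49x^5 + (35/9)x^4 + (1505/27)x^3 + (343/27)x^2 + (2149/243)x + 601/729
image of x^8: 11x^8 + 16x^7 + (196/3)x^6 + (56/9)x^5 + (3010/27)x^4 + (2744/81)x^3 + (8596/243)x^2 + (4808/729)x + 2443/2187
the matrix is upper triangular; its diagonal is (3, 4, 5, 6, 7, 8, 9, 10, 11)
for a triangular matrix the eigenvalues are the diagonal entries, with algebraic multiplicity their repetition count

λ = 3 (multiplicity 1), λ = 4 (multiplicity 1), λ = 5 (multiplicity 1), λ = 6 (multiplicity 1), λ = 7 (multiplicity 1), λ = 8 (multiplicity 1), λ = 9 (multiplicity 1), λ = 10 (multiplicity 1), λ = 11 (multiplicity 1)


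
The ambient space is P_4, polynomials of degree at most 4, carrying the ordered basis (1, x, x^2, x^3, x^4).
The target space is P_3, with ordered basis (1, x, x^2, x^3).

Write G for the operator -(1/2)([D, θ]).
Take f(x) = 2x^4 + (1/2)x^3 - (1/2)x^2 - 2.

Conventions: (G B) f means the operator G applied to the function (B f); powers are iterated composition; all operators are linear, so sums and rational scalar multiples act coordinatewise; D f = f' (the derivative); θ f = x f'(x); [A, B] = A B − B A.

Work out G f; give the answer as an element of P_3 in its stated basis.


g(x) = -4x^3 - (3/4)x^2 + (1/2)x

θ f = 8x^4 + (3/2)x^3 - x^2
D θ f = 32x^3 + (9/2)x^2 - 2x
D f = 8x^3 + (3/2)x^2 - x
θ D f = 24x^3 + 3x^2 - x
[D, θ] f = 8x^3 + (3/2)x^2 - x
(-(1/2)([D, θ])) f = -4x^3 - (3/4)x^2 + (1/2)x


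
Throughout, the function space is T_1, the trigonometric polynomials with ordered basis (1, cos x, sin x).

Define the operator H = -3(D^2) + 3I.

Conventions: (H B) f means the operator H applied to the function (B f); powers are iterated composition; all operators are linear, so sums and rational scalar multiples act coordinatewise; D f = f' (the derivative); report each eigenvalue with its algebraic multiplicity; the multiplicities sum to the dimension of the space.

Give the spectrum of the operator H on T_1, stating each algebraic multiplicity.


image of 1: 3
image of cos x: 6cos x
image of sin x: 6sin x
the matrix is diagonal; its diagonal is (3, 6, 6)
for a triangular matrix the eigenvalues are the diagonal entries, with algebraic multiplicity their repetition count

λ = 3 (multiplicity 1), λ = 6 (multiplicity 2)


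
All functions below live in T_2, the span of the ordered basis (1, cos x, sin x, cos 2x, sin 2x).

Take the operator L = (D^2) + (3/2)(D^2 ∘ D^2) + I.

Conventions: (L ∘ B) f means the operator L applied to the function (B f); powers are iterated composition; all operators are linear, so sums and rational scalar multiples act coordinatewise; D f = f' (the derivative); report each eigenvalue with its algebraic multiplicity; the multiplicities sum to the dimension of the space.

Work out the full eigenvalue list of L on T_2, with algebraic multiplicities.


λ = 1 (multiplicity 1), λ = 3/2 (multiplicity 2), λ = 21 (multiplicity 2)

image of 1: 1
image of cos x: (3/2)cos x
image of sin x: (3/2)sin x
image of cos 2x: 21cos 2x
image of sin 2x: 21sin 2x
the matrix is diagonal; its diagonal is (1, 3/2, 3/2, 21, 21)
for a triangular matrix the eigenvalues are the diagonal entries, with algebraic multiplicity their repetition count


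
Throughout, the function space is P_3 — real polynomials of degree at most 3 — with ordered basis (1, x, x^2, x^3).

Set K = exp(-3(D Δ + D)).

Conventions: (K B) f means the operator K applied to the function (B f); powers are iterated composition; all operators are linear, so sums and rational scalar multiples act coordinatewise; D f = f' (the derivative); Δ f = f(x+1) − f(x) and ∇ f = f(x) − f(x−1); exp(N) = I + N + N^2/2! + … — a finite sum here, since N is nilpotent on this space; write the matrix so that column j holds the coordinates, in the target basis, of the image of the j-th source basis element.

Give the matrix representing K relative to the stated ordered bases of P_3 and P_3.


image of 1: 1
image of x: x - 3
image of x^2: x^2 - 6x + 3
image of x^3: x^3 - 9x^2 + 9x + 18
each image's coordinates form column j of the matrix

the matrix is [[1, -3, 3, 18]; [0, 1, -6, 9]; [0, 0, 1, -9]; [0, 0, 0, 1]] (rows listed top to bottom)


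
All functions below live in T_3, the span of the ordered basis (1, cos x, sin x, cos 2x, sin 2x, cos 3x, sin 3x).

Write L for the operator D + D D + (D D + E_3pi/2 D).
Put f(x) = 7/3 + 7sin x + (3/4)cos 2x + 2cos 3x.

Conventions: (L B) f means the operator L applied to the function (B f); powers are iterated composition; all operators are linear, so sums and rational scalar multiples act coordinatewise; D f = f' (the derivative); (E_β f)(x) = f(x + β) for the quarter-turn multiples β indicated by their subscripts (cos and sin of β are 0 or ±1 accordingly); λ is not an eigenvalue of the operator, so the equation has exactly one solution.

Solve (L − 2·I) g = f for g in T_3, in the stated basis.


write g with unknown coordinates in the stated basis and equate coefficients in (L − 2·I) g = f
solving from the highest basis element down gives g = -7/6 - (7/10)cos x - (21/10)sin x - (3/40)cos 2x - (23/269)cos 3x + (3/269)sin 3x
check: L g = -(7/5)cos x + (14/5)sin x + (3/5)cos 2x + (492/269)cos 3x + (6/269)sin 3x
so L g − 2·g = 7/3 + 7sin x + (3/4)cos 2x + 2cos 3x = f ✓

the image equals g(x) = -7/6 - (7/10)cos x - (21/10)sin x - (3/40)cos 2x - (23/269)cos 3x + (3/269)sin 3x


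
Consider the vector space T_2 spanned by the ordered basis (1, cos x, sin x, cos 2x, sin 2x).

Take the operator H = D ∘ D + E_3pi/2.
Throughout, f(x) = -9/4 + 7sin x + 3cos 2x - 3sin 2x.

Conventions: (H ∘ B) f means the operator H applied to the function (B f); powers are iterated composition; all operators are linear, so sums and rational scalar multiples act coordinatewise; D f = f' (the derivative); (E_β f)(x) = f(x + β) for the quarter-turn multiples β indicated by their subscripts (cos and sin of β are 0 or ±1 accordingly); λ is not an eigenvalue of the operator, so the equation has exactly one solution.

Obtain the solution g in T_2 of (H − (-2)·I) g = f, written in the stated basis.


the result is g(x) = -3/4 + (7/2)cos x + (7/2)sin x - cos 2x + sin 2x

write g with unknown coordinates in the stated basis and equate coefficients in (H − (-2)·I) g = f
solving from the highest basis element down gives g = -3/4 + (7/2)cos x + (7/2)sin x - cos 2x + sin 2x
check: H g = -3/4 - 7cos x + 5cos 2x - 5sin 2x
so H g − (-2)·g = -9/4 + 7sin x + 3cos 2x - 3sin 2x = f ✓


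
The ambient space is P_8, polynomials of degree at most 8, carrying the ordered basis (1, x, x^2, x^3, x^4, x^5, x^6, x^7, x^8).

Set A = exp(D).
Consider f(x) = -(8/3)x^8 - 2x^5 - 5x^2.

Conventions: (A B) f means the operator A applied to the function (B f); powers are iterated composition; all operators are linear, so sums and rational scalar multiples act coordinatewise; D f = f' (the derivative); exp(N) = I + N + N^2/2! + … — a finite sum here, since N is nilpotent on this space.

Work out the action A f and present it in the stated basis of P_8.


order-1 term: -(64/3)x^7 - 10x^4 - 10x
order-2 term: -(224/3)x^6 - 20x^3 - 5
order-3 term: -(448/3)x^5 - 20x^2
order-4 term: -(560/3)x^4 - 10x
order-5 term: -(448/3)x^3 - 2
order-6 term: -(224/3)x^2
order-7 term: -(64/3)x
order-8 term: -8/3
the series for exp(D) f terminates at order 8
exp(D) f = -(8/3)x^8 - (64/3)x^7 - (224/3)x^6 - (454/3)x^5 - (590/3)x^4 - (508/3)x^3 - (299/3)x^2 - (124/3)x - 29/3

the image equals g(x) = -(8/3)x^8 - (64/3)x^7 - (224/3)x^6 - (454/3)x^5 - (590/3)x^4 - (508/3)x^3 - (299/3)x^2 - (124/3)x - 29/3


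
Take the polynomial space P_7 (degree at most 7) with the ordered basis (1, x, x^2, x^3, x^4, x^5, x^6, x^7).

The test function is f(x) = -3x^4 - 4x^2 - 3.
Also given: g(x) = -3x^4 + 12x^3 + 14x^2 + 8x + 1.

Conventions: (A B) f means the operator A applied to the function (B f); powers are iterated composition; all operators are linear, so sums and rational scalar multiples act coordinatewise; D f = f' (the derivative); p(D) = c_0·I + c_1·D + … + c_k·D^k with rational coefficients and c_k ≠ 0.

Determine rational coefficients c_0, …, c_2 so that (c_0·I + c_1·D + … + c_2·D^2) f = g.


p(D) = I − D − (1/2)·D^2, i.e. c_0 = 1, c_1 = -1, c_2 = -1/2

D^0 f = -3x^4 - 4x^2 - 3
D^1 f = -12x^3 - 8x
D^2 f = -36x^2 - 8
matching coefficients of g against c_0 f + c_1 Df + … from the top degree down determines the c_i
solution: c_0 = 1, c_1 = -1, c_2 = -1/2


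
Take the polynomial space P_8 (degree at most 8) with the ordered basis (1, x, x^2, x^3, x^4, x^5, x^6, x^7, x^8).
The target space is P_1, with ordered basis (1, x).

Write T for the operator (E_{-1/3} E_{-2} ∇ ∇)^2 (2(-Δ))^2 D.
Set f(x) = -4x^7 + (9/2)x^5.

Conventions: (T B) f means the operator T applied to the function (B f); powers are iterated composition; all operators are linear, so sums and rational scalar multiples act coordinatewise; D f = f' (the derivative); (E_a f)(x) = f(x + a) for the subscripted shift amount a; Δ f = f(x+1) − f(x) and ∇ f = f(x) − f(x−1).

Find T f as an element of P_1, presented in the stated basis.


D f = -28x^6 + (45/2)x^4
Δ D f = -168x^5 - 420x^4 - 470x^3 - 285x^2 - 78x - 11/2
(-Δ) D f = 168x^5 + 420x^4 + 470x^3 + 285x^2 + 78x + 11/2
(2(-Δ)) D f = 336x^5 + 840x^4 + 940x^3 + 570x^2 + 156x + 11
Δ (2(-Δ)) D f = 1680x^4 + 6720x^3 + 11220x^2 + 9000x + 2842
(-Δ) (2(-Δ)) D f = -1680x^4 - 6720x^3 - 11220x^2 - 9000x - 2842
(2(-Δ)) (2(-Δ)) D f = -3360x^4 - 13440x^3 - 22440x^2 - 18000x - 5684
∇ (2(-Δ))^2 D f = -13440x^3 - 20160x^2 - 18000x - 5640
∇ ∇ (2(-Δ))^2 D f = -40320x^2 - 11280
E_{-2} ∇ ∇ (2(-Δ))^2 D f = -40320x^2 + 161280x - 172560
E_{-1/3} (E_{-2} ∇ ∇) (2(-Δ))^2 D f = -40320x^2 + 188160x - 230800
∇ (E_{-1/3} E_{-2} ∇ ∇) (2(-Δ))^2 D f = -80640x + 228480
∇ ∇ (E_{-1/3} E_{-2} ∇ ∇) (2(-Δ))^2 D f = -80640
E_{-2} ∇ ∇ (E_{-1/3} E_{-2} ∇ ∇) (2(-Δ))^2 D f = -80640
E_{-1/3} (E_{-2} ∇ ∇) (E_{-1/3} E_{-2} ∇ ∇) (2(-Δ))^2 D f = -80640

g(x) = -80640


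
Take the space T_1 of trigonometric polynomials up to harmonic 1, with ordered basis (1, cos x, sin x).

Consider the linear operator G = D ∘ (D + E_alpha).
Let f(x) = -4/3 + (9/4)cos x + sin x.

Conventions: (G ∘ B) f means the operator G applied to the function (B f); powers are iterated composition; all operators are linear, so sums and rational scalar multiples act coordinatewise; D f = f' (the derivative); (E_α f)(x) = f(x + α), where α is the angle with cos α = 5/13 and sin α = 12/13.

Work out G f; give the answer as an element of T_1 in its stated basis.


D f = cos x - (9/4)sin x
E_alpha f = -4/3 + (93/52)cos x - (22/13)sin x
(D + E_alpha) f = -4/3 + (145/52)cos x - (205/52)sin x
D (D + E_alpha) f = -(205/52)cos x - (145/52)sin x

the image equals g(x) = -(205/52)cos x - (145/52)sin x


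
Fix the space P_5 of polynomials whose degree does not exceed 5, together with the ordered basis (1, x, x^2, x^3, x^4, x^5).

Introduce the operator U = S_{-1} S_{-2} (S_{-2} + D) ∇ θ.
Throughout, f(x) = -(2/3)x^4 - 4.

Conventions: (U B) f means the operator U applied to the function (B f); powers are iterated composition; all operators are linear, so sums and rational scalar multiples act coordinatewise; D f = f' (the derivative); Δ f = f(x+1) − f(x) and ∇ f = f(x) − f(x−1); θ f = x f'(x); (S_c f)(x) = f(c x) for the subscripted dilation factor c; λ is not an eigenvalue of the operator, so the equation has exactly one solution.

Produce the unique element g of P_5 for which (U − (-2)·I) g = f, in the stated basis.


write g with unknown coordinates in the stated basis and equate coefficients in (U − (-2)·I) g = f
solving from the highest basis element down gives g = -(1/3)x^4 - (512/3)x^3 + 12256x^2 + (312496/3)x - 194552/3
check: U g = (1024/3)x^3 - 24512x^2 - (624992/3)x + 389092/3
so U g − (-2)·g = -(2/3)x^4 - 4 = f ✓

the image equals g(x) = -(1/3)x^4 - (512/3)x^3 + 12256x^2 + (312496/3)x - 194552/3


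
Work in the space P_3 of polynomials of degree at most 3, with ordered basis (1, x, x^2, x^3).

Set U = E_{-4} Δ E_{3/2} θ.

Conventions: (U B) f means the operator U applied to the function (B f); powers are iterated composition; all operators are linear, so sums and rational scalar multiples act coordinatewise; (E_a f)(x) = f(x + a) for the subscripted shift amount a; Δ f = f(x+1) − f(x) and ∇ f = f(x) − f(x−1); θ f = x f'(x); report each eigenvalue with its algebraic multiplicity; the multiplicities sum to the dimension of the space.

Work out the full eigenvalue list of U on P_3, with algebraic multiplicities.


λ = 0 (multiplicity 4)

image of 1: 0
image of x: 1
image of x^2: 4x - 8
image of x^3: 9x^2 - 36x + 147/4
the matrix is upper triangular; its diagonal is (0, 0, 0, 0)
for a triangular matrix the eigenvalues are the diagonal entries, with algebraic multiplicity their repetition count


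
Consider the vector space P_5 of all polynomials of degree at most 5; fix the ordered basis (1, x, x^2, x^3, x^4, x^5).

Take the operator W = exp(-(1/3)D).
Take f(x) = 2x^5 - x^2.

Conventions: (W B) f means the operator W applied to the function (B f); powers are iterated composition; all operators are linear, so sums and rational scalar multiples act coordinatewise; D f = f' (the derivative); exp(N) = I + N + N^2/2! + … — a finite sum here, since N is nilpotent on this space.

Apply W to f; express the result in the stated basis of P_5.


order-1 term: -(10/3)x^4 + (2/3)x
order-2 term: (20/9)x^3 - 1/9
order-3 term: -(20/27)x^2
order-4 term: (10/81)x
order-5 term: -2/243
the series for exp(-(1/3)D) f terminates at order 5
exp(-(1/3)D) f = 2x^5 - (10/3)x^4 + (20/9)x^3 - (47/27)x^2 + (64/81)x - 29/243

g(x) = 2x^5 - (10/3)x^4 + (20/9)x^3 - (47/27)x^2 + (64/81)x - 29/243


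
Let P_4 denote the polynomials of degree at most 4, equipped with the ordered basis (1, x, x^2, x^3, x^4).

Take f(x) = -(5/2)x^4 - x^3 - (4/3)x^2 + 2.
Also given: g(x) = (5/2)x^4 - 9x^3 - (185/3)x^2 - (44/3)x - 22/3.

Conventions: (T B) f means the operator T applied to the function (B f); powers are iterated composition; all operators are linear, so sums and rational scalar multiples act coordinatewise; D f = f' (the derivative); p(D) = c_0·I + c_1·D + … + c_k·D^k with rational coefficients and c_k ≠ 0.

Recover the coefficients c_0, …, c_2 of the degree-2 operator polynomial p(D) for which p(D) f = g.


p(D) = -I + D + 2·D^2, i.e. c_0 = -1, c_1 = 1, c_2 = 2

D^0 f = -(5/2)x^4 - x^3 - (4/3)x^2 + 2
D^1 f = -10x^3 - 3x^2 - (8/3)x
D^2 f = -30x^2 - 6x - 8/3
matching coefficients of g against c_0 f + c_1 Df + … from the top degree down determines the c_i
solution: c_0 = -1, c_1 = 1, c_2 = 2


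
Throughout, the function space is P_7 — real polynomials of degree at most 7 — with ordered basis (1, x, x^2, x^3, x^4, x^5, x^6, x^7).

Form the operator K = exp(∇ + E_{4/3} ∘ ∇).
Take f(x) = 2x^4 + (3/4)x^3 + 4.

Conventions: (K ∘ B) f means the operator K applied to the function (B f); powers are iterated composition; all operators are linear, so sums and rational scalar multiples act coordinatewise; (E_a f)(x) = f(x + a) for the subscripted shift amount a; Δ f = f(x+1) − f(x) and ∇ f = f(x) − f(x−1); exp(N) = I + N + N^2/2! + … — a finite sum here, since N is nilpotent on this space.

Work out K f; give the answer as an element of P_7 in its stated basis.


order-1 term: 16x^3 + (25/2)x^2 + (169/6)x + 367/54
order-2 term: 48x^2 + 41x + 59
order-3 term: 64x + 38
order-4 term: 32
the series for exp(∇ + E_{4/3} ∘ ∇) f terminates at order 4
exp(∇ + E_{4/3} ∘ ∇) f = 2x^4 + (67/4)x^3 + (121/2)x^2 + (799/6)x + 7549/54

the image equals g(x) = 2x^4 + (67/4)x^3 + (121/2)x^2 + (799/6)x + 7549/54


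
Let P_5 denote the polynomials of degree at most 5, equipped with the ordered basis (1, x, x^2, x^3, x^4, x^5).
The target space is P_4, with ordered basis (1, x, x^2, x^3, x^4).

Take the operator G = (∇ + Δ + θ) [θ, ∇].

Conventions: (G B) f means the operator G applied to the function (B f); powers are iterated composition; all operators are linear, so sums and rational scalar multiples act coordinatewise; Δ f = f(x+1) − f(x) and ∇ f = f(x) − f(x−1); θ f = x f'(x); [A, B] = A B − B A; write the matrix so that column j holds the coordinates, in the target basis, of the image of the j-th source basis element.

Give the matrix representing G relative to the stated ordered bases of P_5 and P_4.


image of 1: 0
image of x: 0
image of x^2: -2x - 4
image of x^3: -6x^2 - 6x + 12
image of x^4: -12x^3 + 36x - 32
image of x^5: -20x^4 + 20x^3 + 60x^2 - 140x + 80
each image's coordinates form column j of the matrix

the matrix is [[0, 0, -4, 12, -32, 80]; [0, 0, -2, -6, 36, -140]; [0, 0, 0, -6, 0, 60]; [0, 0, 0, 0, -12, 20]; [0, 0, 0, 0, 0, -20]] (rows listed top to bottom)


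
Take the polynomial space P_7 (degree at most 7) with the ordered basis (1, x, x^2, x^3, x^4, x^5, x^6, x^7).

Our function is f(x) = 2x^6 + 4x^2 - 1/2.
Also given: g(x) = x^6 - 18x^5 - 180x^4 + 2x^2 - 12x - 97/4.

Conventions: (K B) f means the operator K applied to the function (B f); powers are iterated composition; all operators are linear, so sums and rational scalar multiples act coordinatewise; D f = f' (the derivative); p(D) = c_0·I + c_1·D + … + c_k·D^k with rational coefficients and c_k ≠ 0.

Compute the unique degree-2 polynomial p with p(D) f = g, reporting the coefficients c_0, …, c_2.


p(D) = (1/2)·I − (3/2)·D − 3·D^2, i.e. c_0 = 1/2, c_1 = -3/2, c_2 = -3

D^0 f = 2x^6 + 4x^2 - 1/2
D^1 f = 12x^5 + 8x
D^2 f = 60x^4 + 8
matching coefficients of g against c_0 f + c_1 Df + … from the top degree down determines the c_i
solution: c_0 = 1/2, c_1 = -3/2, c_2 = -3


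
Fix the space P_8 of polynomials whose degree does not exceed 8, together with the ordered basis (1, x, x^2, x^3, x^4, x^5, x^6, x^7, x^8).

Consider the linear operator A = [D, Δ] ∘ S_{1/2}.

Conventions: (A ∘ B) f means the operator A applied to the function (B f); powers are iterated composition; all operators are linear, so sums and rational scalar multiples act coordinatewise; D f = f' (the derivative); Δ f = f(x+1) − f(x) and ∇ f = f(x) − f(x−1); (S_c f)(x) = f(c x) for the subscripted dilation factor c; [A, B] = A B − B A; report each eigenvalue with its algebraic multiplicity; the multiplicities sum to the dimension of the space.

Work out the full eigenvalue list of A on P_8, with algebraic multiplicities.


λ = 0 (multiplicity 9)

image of 1: 0
image of x: 0
image of x^2: 0
image of x^3: 0
image of x^4: 0
image of x^5: 0
image of x^6: 0
image of x^7: 0
image of x^8: 0
the matrix is upper triangular; its diagonal is (0, 0, 0, 0, 0, 0, 0, 0, 0)
for a triangular matrix the eigenvalues are the diagonal entries, with algebraic multiplicity their repetition count


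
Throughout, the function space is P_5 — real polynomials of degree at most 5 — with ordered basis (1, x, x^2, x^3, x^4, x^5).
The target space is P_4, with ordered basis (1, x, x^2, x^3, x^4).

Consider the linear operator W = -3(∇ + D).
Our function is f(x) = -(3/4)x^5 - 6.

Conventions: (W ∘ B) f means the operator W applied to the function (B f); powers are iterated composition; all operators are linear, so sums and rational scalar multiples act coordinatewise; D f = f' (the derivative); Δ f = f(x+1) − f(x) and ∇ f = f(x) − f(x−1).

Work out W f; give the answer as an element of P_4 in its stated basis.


the image equals g(x) = (45/2)x^4 - (45/2)x^3 + (45/2)x^2 - (45/4)x + 9/4

∇ f = -(15/4)x^4 + (15/2)x^3 - (15/2)x^2 + (15/4)x - 3/4
D f = -(15/4)x^4
(∇ + D) f = -(15/2)x^4 + (15/2)x^3 - (15/2)x^2 + (15/4)x - 3/4
(-3(∇ + D)) f = (45/2)x^4 - (45/2)x^3 + (45/2)x^2 - (45/4)x + 9/4


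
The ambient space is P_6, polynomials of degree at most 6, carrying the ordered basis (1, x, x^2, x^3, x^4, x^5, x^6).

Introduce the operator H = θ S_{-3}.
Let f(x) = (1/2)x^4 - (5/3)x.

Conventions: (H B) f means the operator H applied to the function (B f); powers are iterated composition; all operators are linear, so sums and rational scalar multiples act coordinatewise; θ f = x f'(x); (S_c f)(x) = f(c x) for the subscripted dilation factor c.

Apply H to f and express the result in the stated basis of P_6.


g(x) = 162x^4 + 5x

S_{-3} f = (81/2)x^4 + 5x
θ S_{-3} f = 162x^4 + 5x


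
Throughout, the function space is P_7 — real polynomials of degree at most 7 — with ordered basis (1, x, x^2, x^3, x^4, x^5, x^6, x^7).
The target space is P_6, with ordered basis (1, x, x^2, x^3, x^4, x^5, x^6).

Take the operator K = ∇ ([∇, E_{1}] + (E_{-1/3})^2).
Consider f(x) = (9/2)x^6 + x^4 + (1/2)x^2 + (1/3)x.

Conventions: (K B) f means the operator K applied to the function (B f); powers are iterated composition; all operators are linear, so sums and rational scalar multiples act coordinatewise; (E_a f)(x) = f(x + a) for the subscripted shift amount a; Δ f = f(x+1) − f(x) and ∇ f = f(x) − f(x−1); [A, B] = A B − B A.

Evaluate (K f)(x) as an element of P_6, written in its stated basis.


E_{1} f = (9/2)x^6 + 27x^5 + (137/2)x^4 + 94x^3 + 74x^2 + (97/3)x + 19/3
∇ E_{1} f = 27x^5 + (135/2)x^4 + 94x^3 + (147/2)x^2 + 32x + 19/3
∇ f = 27x^5 - (135/2)x^4 + 94x^3 - (147/2)x^2 + 32x - 17/3
E_{1} ∇ f = 27x^5 + (135/2)x^4 + 94x^3 + (147/2)x^2 + 32x + 19/3
[∇, E_{1}] f = 0
E_{-1/3} f = (9/2)x^6 - 9x^5 + (17/2)x^4 - (14/3)x^3 + 2x^2 - (7/27)x - 1/27
E_{-1/3} E_{-1/3} f = (9/2)x^6 - 18x^5 + 31x^4 - (88/3)x^3 + (33/2)x^2 - (137/27)x + 16/27
([∇, E_{1}] + (E_{-1/3})^2) f = (9/2)x^6 - 18x^5 + 31x^4 - (88/3)x^3 + (33/2)x^2 - (137/27)x + 16/27
∇ ([∇, E_{1}] + (E_{-1/3})^2) f = 27x^5 - (315/2)x^4 + 394x^3 - (1043/2)x^2 + 362x - 2819/27

the image equals g(x) = 27x^5 - (315/2)x^4 + 394x^3 - (1043/2)x^2 + 362x - 2819/27
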